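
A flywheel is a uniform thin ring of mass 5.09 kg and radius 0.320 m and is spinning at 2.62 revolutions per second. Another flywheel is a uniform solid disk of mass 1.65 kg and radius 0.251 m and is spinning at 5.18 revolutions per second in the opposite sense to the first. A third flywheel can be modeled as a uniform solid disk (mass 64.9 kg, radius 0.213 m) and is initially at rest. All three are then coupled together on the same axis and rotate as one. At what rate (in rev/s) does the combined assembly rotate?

|ω_f| ≈ 0.536 rev/s

No external torque acts about the common axis, so total angular momentum is conserved.
Moments of inertia: I_A = (5.09)(0.320)² = 0.5212 kg·m²; I_B = ½(1.65)(0.251)² = 0.05198 kg·m²; I_C = ½(64.9)(0.213)² = 1.472 kg·m².
Taking A's sense as positive: L = (0.5212)(2.62) − (0.05198)(5.18) = 1.096 kg·m²·rev/s.
Combined I = 0.5212 + 0.05198 + 1.472 = 2.045 kg·m².
ω_f = L / I = 1.096 / 2.045 = 0.5360 rev/s.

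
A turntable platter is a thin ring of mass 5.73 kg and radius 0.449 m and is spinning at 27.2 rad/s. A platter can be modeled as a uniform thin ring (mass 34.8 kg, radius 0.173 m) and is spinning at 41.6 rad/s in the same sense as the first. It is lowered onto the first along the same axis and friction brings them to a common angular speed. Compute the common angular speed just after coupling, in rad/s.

|ω_f| ≈ 34.0 rad/s

No external torque acts about the common axis, so total angular momentum is conserved.
Moments of inertia: I_A = (5.73)(0.449)² = 1.155 kg·m²; I_B = (34.8)(0.173)² = 1.042 kg·m².
Taking A's sense as positive: L = (1.155)(27.2) + (1.042)(41.6) = 74.75 kg·m²·rad/s.
Combined I = 1.155 + 1.042 = 2.197 kg·m².
ω_f = L / I = 74.75 / 2.197 = 34.03 rad/s.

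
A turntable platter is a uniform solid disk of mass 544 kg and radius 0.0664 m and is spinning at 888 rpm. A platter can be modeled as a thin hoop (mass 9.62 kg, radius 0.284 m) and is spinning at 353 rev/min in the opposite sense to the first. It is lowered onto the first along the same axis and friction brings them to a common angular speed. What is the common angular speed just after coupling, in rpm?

|ω_f| ≈ 400 rpm

The coupling torques are internal; angular momentum about the shared axis is conserved.
Moments of inertia: I_A = ½(544)(0.0664)² = 1.199 kg·m²; I_B = (9.62)(0.284)² = 0.7759 kg·m².
Taking A's sense as positive: L = (1.199)(888) − (0.7759)(353) = 791.0 kg·m²·rpm.
Combined I = 1.199 + 0.7759 = 1.975 kg·m².
ω_f = L / I = 791.0 / 1.975 = 400.5 rpm.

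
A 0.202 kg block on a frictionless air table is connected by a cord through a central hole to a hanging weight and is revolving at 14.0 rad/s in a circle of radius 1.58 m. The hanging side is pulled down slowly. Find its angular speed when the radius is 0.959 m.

The constraining force is radial, so m r² ω about the center is conserved.
ω₂ = ω₁ (r₁/r₂)² = (14.0)(1.58/0.959)² = 38.00 rad/s.

ω₂ ≈ 38.0 rad/s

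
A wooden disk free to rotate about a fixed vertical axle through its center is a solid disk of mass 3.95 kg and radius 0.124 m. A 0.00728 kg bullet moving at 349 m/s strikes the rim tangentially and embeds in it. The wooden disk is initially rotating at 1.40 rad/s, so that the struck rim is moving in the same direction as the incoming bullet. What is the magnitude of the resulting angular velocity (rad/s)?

|ω_f| ≈ 11.7 rad/s

About the axle the impulsive forces during the collision are internal, so angular momentum about that axis is conserved.
I_p = ½(3.95)(0.124)² = 0.03037 kg·m². Taking the sense of the bullet's angular momentum as positive, L_{bullet} = m v R = (0.00728)(349)(0.124) = 0.3150 kg·m²/s.
L_i = +I_p ω_p + m v R = +(0.03037)(1.40) + 0.3150 = 0.3576 kg·m²/s.
After sticking, I_f = I_p + m R² = 0.03037 + (0.00728)(0.124)² = 0.03048 kg·m².
ω_f = L_i / I_f = 0.3576 / 0.03048 = 11.73 rad/s.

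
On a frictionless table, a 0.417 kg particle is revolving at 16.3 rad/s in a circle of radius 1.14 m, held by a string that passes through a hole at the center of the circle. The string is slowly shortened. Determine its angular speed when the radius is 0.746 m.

ω₂ ≈ 38.1 rad/s

The constraining force is radial, so m r² ω about the center is conserved.
ω₂ = ω₁ (r₁/r₂)² = (16.3)(1.14/0.746)² = 38.06 rad/s.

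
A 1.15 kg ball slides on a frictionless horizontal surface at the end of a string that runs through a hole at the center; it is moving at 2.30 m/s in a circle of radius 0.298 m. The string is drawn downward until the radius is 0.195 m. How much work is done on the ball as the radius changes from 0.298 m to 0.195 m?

The only horizontal force on the mass is along the cord (radial), so it exerts no torque about the hole and angular momentum m v r is conserved.
v₂ = v₁ r₁ / r₂ = (2.30)(0.298) / (0.195) = 3.515 m/s.
W = ΔKE = ½m(v₂² − v₁²) = 4.062 J.

W ≈ 4.06 J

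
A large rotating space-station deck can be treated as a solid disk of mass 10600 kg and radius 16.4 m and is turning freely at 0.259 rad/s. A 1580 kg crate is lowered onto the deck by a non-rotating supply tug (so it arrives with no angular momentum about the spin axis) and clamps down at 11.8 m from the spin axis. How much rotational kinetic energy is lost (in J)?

No external torque acts about the spin axis; L_before = L_after.
I_p = ½(10600)(16.4)² = 1.425e+06 kg·m².
Added inertia Σmr² = (1580)(11.8)² = 2.200e+05 kg·m²; I_f = 1.425e+06 + 2.200e+05 = 1.645e+06 kg·m².
ω_f = I_p ω_i / I_f = (1.425e+06)(0.259) / 1.645e+06 = 0.2244 rad/s.
KE_i = ½(1.425e+06)(0.2590 rad/s)² = 47810 J; KE_f = ½(1.645e+06)(0.2244)² = 41420 J.

energy lost ≈ 6390 J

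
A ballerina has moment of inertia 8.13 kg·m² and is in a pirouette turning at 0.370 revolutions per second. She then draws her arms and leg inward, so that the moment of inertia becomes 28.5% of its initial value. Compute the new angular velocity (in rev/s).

ω₂ ≈ 1.30 rev/s

With no external torque about the axis, L is conserved: I₁ω₁ = I₂ω₂.
I₂ = 0.285 × 8.13 = 2.317 kg·m².
ω₂ = I₁ω₁ / I₂ = (8.130)(0.370 rev/s) / (2.317) = 1.298 rev/s.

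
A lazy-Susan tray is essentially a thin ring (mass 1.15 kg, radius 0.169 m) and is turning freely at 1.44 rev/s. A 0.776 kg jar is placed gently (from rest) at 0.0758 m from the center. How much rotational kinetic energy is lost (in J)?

No external torque acts about the center; L_before = L_after.
I_p = (1.15)(0.169)² = 0.03285 kg·m².
Added inertia Σmr² = (0.776)(0.0758)² = 0.004459 kg·m²; I_f = 0.03285 + 0.004459 = 0.03730 kg·m².
ω_f = I_p ω_i / I_f = (0.03285)(1.44) / 0.03730 = 1.268 rev/s.
KE_i = ½(0.03285)(9.048 rad/s)² = 1.344 J; KE_f = ½(0.03730)(7.966)² = 1.184 J.

energy lost ≈ 0.161 J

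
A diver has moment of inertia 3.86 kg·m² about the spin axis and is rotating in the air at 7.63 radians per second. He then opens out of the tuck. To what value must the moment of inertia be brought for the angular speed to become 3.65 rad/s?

I₂ ≈ 8.07 kg·m²

Angular momentum about the spin axis is conserved since the torque about it is zero.
I₂ = I₁ω₁ / ω₂ = (3.86)(7.63) / (3.65) = 8.069 kg·m².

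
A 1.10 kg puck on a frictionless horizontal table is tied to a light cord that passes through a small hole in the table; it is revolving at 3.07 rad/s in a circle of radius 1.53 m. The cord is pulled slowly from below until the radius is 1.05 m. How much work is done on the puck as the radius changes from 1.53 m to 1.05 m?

W ≈ 13.6 J

No torque about the axis ⇒ m r₁² ω₁ = m r₂² ω₂.
ω₂ = ω₁ (r₁/r₂)² = (3.07)(1.53/1.05)² = 6.518 rad/s.
W = ΔKE = ½m(v₂² − v₁²) = 13.63 J.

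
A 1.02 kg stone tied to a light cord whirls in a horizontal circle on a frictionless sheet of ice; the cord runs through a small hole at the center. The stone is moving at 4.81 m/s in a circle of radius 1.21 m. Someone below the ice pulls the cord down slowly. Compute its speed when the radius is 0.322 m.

Central (radial) force ⇒ zero torque about the center ⇒ m v r is constant.
v₂ = v₁ r₁ / r₂ = (4.81)(1.21) / (0.322) = 18.07 m/s.

v₂ ≈ 18.1 m/s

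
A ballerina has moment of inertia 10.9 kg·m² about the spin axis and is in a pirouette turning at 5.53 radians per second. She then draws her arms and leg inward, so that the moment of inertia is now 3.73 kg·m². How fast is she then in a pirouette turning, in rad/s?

Angular momentum about the spin axis is conserved since the torque about it is zero.
ω₂ = I₁ω₁ / I₂ = (10.90)(5.53 rad/s) / (3.730) = 16.16 rad/s.

ω₂ ≈ 16.2 rad/s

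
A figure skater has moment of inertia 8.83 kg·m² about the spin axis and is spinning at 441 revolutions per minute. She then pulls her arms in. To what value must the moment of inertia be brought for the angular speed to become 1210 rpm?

I₂ ≈ 3.22 kg·m²

With no external torque about the axis, L is conserved: I₁ω₁ = I₂ω₂.
I₂ = I₁ω₁ / ω₂ = (8.83)(441) / (1210) = 3.218 kg·m².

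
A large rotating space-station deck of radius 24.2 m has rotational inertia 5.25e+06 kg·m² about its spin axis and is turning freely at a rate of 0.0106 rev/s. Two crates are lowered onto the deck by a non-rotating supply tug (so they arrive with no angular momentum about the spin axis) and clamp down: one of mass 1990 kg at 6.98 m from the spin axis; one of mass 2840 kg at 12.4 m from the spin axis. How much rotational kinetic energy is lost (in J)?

No external torque acts about the spin axis; L_before = L_after.
Added inertia Σmr² = (1990)(6.98)² + (2840)(12.4)² = 5.336e+05 kg·m²; I_f = 5.250e+06 + 5.336e+05 = 5.784e+06 kg·m².
ω_f = I_p ω_i / I_f = (5.250e+06)(0.0106) / 5.784e+06 = 0.009622 rev/s.
KE_i = ½(5.250e+06)(0.06660 rad/s)² = 11640 J; KE_f = ½(5.784e+06)(0.06046)² = 10570 J.

energy lost ≈ 1070 J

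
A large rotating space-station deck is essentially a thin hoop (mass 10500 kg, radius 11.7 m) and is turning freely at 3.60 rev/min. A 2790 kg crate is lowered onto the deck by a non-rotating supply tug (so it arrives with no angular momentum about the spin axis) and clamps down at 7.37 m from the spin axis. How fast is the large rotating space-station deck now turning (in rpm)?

No external torque acts about the spin axis; L_before = L_after.
I_p = (10500)(11.7)² = 1.437e+06 kg·m².
Added inertia Σmr² = (2790)(7.37)² = 1.515e+05 kg·m²; I_f = 1.437e+06 + 1.515e+05 = 1.589e+06 kg·m².
ω_f = I_p ω_i / I_f = (1.437e+06)(3.60) / 1.589e+06 = 3.257 rpm.

ω_f ≈ 3.26 rpm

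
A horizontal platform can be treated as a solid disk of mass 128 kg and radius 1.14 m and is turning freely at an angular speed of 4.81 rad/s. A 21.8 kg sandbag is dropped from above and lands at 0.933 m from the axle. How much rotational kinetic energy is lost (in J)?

No external torque acts about the axle; L_before = L_after.
I_p = ½(128)(1.14)² = 83.17 kg·m².
Added inertia Σmr² = (21.8)(0.933)² = 18.98 kg·m²; I_f = 83.17 + 18.98 = 102.2 kg·m².
ω_f = I_p ω_i / I_f = (83.17)(4.81) / 102.2 = 3.916 rad/s.
KE_i = ½(83.17)(4.810 rad/s)² = 962.2 J; KE_f = ½(102.2)(3.916)² = 783.4 J.

energy lost ≈ 179 J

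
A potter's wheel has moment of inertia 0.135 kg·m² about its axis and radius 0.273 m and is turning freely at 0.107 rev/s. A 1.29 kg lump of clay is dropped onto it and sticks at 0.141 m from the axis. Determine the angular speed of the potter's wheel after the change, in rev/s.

The added mass arrives with no angular momentum about the axis, and any external torque about the axis is negligible, so the system's angular momentum is conserved.
Added inertia Σmr² = (1.29)(0.141)² = 0.02565 kg·m²; I_f = 0.1350 + 0.02565 = 0.1606 kg·m².
ω_f = I_p ω_i / I_f = (0.1350)(0.107) / 0.1606 = 0.08992 rev/s.

ω_f ≈ 0.0899 rev/s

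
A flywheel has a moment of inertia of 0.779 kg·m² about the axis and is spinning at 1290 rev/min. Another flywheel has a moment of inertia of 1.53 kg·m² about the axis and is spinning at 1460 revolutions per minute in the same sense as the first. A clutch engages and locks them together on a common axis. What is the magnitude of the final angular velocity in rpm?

The coupling torques are internal; angular momentum about the shared axis is conserved.
Taking A's sense as positive: L = (0.7790)(1290) + (1.530)(1460) = 3239 kg·m²·rpm.
Combined I = 0.7790 + 1.530 = 2.309 kg·m².
ω_f = L / I = 3239 / 2.309 = 1403 rpm.

|ω_f| ≈ 1400 rpm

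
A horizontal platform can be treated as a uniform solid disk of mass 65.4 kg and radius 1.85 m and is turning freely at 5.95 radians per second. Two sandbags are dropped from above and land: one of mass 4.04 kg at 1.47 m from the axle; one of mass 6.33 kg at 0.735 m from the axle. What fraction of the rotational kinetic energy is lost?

fraction ≈ 0.0979

The added mass arrives with no angular momentum about the axle, and any external torque about the axle is negligible, so the system's angular momentum is conserved.
I_p = ½(65.4)(1.85)² = 111.9 kg·m².
Added inertia Σmr² = (4.04)(1.47)² + (6.33)(0.735)² = 12.15 kg·m²; I_f = 111.9 + 12.15 = 124.1 kg·m².
ω_f = I_p ω_i / I_f = (111.9)(5.95) / 124.1 = 5.367 rad/s.
KE_i = ½(111.9)(5.950 rad/s)² = 1981 J; KE_f = ½(124.1)(5.367)² = 1787 J.
Fraction lost = 0.09793.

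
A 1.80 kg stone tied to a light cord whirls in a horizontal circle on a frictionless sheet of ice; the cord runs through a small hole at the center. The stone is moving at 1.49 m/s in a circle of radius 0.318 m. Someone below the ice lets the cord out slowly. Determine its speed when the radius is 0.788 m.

v₂ ≈ 0.601 m/s

Central (radial) force ⇒ zero torque about the center ⇒ m v r is constant.
v₂ = v₁ r₁ / r₂ = (1.49)(0.318) / (0.788) = 0.6013 m/s.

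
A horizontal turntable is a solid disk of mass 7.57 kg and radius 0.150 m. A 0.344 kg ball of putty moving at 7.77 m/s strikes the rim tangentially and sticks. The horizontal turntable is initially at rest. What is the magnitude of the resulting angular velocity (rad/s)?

|ω_f| ≈ 4.32 rad/s

About the axle the impulsive forces during the collision are internal, so angular momentum about that axis is conserved.
I_p = ½(7.57)(0.150)² = 0.08516 kg·m². Taking the sense of the ball of putty's angular momentum as positive, L_{ball} = m v R = (0.344)(7.77)(0.150) = 0.4009 kg·m²/s.
L_i = 0 + 0.4009 = 0.4009 kg·m²/s.
After sticking, I_f = I_p + m R² = 0.08516 + (0.344)(0.150)² = 0.09290 kg·m².
ω_f = L_i / I_f = 0.4009 / 0.09290 = 4.316 rad/s.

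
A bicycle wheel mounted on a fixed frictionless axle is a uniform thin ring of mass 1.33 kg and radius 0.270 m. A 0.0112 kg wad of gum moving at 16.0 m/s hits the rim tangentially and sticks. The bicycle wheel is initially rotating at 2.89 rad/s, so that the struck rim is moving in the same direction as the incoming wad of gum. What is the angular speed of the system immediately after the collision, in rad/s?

|ω_f| ≈ 3.36 rad/s

The axle reaction passes through the axle and exerts no torque about it; angular momentum about the axle is conserved through the impact.
I_p = (1.33)(0.270)² = 0.09696 kg·m². Taking the sense of the wad of gum's angular momentum as positive, L_{wad} = m v R = (0.0112)(16.0)(0.270) = 0.04838 kg·m²/s.
L_i = +I_p ω_p + m v R = +(0.09696)(2.89) + 0.04838 = 0.3286 kg·m²/s.
After sticking, I_f = I_p + m R² = 0.09696 + (0.0112)(0.270)² = 0.09777 kg·m².
ω_f = L_i / I_f = 0.3286 / 0.09777 = 3.361 rad/s.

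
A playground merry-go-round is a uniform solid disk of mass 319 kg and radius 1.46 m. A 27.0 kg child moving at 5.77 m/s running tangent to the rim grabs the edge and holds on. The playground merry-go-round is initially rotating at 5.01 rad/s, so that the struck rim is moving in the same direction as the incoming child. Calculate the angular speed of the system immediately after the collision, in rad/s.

About the axle the impulsive forces during the collision are internal, so angular momentum about that axis is conserved.
I_p = ½(319)(1.46)² = 340.0 kg·m². Taking the sense of the child's angular momentum as positive, L_{child} = m v R = (27.0)(5.77)(1.46) = 227.5 kg·m²/s.
L_i = +I_p ω_p + m v R = +(340.0)(5.01) + 227.5 = 1931 kg·m²/s.
After sticking, I_f = I_p + m R² = 340.0 + (27.0)(1.46)² = 397.5 kg·m².
ω_f = L_i / I_f = 1931 / 397.5 = 4.857 rad/s.

|ω_f| ≈ 4.86 rad/s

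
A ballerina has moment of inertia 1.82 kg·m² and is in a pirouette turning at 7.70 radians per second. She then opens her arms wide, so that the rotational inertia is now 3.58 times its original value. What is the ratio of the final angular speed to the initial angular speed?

ω₂/ω₁ ≈ 0.279

With no external torque about the axis, L is conserved: I₁ω₁ = I₂ω₂.
I₂ = 3.58 × 1.82 = 6.516 kg·m².
ω₂/ω₁ = I₁/I₂ = 1.820 / 6.516 = 0.2793.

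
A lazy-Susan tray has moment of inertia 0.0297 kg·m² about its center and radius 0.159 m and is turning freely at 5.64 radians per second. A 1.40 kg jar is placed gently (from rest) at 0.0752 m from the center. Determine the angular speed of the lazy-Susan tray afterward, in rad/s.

The added mass arrives with no angular momentum about the center, and any external torque about the center is negligible, so the system's angular momentum is conserved.
Added inertia Σmr² = (1.40)(0.0752)² = 0.007917 kg·m²; I_f = 0.02970 + 0.007917 = 0.03762 kg·m².
ω_f = I_p ω_i / I_f = (0.02970)(5.64) / 0.03762 = 4.453 rad/s.

ω_f ≈ 4.45 rad/s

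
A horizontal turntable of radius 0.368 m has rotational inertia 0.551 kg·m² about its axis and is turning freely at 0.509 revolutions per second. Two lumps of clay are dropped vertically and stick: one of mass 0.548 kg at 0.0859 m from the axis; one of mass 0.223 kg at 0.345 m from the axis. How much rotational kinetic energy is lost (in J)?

The added mass arrives with no angular momentum about the axis, and any external torque about the axis is negligible, so the system's angular momentum is conserved.
Added inertia Σmr² = (0.548)(0.0859)² + (0.223)(0.345)² = 0.03059 kg·m²; I_f = 0.5510 + 0.03059 = 0.5816 kg·m².
ω_f = I_p ω_i / I_f = (0.5510)(0.509) / 0.5816 = 0.4822 rev/s.
KE_i = ½(0.5510)(3.198 rad/s)² = 2.818 J; KE_f = ½(0.5816)(3.030)² = 2.670 J.

energy lost ≈ 0.148 J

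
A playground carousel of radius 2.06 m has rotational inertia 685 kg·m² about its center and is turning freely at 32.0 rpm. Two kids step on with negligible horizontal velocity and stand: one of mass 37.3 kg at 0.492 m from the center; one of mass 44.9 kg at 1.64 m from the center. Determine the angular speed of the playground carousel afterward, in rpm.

No external torque acts about the center; L_before = L_after.
Added inertia Σmr² = (37.3)(0.492)² + (44.9)(1.64)² = 129.8 kg·m²; I_f = 685.0 + 129.8 = 814.8 kg·m².
ω_f = I_p ω_i / I_f = (685.0)(32.0) / 814.8 = 26.90 rpm.

ω_f ≈ 26.9 rpm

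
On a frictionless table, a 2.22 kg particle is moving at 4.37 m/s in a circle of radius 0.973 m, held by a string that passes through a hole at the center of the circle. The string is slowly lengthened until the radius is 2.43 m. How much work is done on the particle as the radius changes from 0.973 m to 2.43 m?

The only horizontal force on the mass is along the cord (radial), so it exerts no torque about the hole and angular momentum m v r is conserved.
v₂ = v₁ r₁ / r₂ = (4.37)(0.973) / (2.43) = 1.750 m/s.
W = ΔKE = ½m(v₂² − v₁²) = -17.80 J.

W ≈ -17.8 J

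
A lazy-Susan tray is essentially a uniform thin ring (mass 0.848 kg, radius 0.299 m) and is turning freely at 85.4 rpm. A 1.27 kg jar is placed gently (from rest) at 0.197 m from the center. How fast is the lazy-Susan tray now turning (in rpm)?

No external torque acts about the center; L_before = L_after.
I_p = (0.848)(0.299)² = 0.07581 kg·m².
Added inertia Σmr² = (1.27)(0.197)² = 0.04929 kg·m²; I_f = 0.07581 + 0.04929 = 0.1251 kg·m².
ω_f = I_p ω_i / I_f = (0.07581)(85.4) / 0.1251 = 51.75 rpm.

ω_f ≈ 51.8 rpm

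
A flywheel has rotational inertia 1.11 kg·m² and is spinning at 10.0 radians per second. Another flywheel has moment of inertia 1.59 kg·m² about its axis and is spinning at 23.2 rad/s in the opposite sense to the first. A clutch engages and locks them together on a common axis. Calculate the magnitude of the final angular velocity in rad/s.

No external torque acts about the common axis, so total angular momentum is conserved.
Taking A's sense as positive: L = (1.110)(10.0) − (1.590)(23.2) = -25.79 kg·m²·rad/s.
Combined I = 1.110 + 1.590 = 2.700 kg·m².
ω_f = L / I = -25.79 / 2.700 = -9.551 rad/s.

|ω_f| ≈ 9.55 rad/s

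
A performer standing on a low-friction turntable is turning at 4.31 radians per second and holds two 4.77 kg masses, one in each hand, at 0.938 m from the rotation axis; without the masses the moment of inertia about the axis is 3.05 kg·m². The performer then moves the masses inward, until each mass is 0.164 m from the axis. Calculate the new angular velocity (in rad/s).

With no external torque about the axis, L is conserved: I₁ω₁ = I₂ω₂.
I₁ = 3.05 + 2(4.77)(0.938)² = 11.44 kg·m²; I₂ = 3.05 + 2(4.77)(0.164)² = 3.307 kg·m².
ω₂ = I₁ω₁ / I₂ = (11.44)(4.31 rad/s) / (3.307) = 14.92 rad/s.

ω₂ ≈ 14.9 rad/s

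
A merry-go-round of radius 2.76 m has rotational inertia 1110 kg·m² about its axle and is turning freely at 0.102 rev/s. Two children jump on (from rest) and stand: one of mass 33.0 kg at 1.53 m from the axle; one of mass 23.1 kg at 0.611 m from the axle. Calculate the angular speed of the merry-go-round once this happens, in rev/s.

ω_f ≈ 0.0947 rev/s

No external torque acts about the axle; L_before = L_after.
Added inertia Σmr² = (33.0)(1.53)² + (23.1)(0.611)² = 85.87 kg·m²; I_f = 1110 + 85.87 = 1196 kg·m².
ω_f = I_p ω_i / I_f = (1110)(0.102) / 1196 = 0.09468 rev/s.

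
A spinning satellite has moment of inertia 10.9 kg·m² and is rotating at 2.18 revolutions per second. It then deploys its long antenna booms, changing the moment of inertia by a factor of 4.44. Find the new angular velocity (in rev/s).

Angular momentum about the spin axis is conserved since the torque about it is zero.
I₂ = 4.44 × 10.9 = 48.40 kg·m².
ω₂ = I₁ω₁ / I₂ = (10.90)(2.18 rev/s) / (48.40) = 0.4910 rev/s.

ω₂ ≈ 0.491 rev/s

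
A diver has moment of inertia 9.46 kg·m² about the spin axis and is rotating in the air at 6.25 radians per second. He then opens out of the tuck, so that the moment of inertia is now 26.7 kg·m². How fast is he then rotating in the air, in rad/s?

With no external torque about the axis, L is conserved: I₁ω₁ = I₂ω₂.
ω₂ = I₁ω₁ / I₂ = (9.460)(6.25 rad/s) / (26.70) = 2.214 rad/s.

ω₂ ≈ 2.21 rad/s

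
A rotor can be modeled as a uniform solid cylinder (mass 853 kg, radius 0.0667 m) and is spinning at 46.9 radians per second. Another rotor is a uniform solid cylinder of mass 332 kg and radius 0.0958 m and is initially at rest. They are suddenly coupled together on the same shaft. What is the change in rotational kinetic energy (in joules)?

No external torque acts about the common axis, so total angular momentum is conserved.
Moments of inertia: I_A = ½(853)(0.0667)² = 1.897 kg·m²; I_B = ½(332)(0.0958)² = 1.523 kg·m².
Taking A's sense as positive: L = (1.897)(46.9) = 88.99 kg·m²·rad/s.
Combined I = 1.897 + 1.523 = 3.421 kg·m².
ω_f = L / I = 88.99 / 3.421 = 26.01 rad/s.
KE_i = ½ΣIω² = 2087 J; KE_f = ½(3.421)(26.01)² = 1157 J.

ΔKE ≈ -929 J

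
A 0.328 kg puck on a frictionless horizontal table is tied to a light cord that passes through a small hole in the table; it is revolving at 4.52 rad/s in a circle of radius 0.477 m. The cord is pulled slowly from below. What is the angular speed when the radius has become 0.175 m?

No torque about the axis ⇒ m r₁² ω₁ = m r₂² ω₂.
ω₂ = ω₁ (r₁/r₂)² = (4.52)(0.477/0.175)² = 33.58 rad/s.

ω₂ ≈ 33.6 rad/s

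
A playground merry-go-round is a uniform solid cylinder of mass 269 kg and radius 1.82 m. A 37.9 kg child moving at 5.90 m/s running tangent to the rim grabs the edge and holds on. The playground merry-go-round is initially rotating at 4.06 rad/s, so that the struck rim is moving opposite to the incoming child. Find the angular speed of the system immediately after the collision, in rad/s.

|ω_f| ≈ 2.45 rad/s

The axle reaction passes through the axle and exerts no torque about it; angular momentum about the axle is conserved through the impact.
I_p = ½(269)(1.82)² = 445.5 kg·m². Taking the sense of the child's angular momentum as positive, L_{child} = m v R = (37.9)(5.90)(1.82) = 407.0 kg·m²/s.
L_i = −I_p ω_p + m v R = −(445.5)(4.06) + 407.0 = -1402 kg·m²/s.
After sticking, I_f = I_p + m R² = 445.5 + (37.9)(1.82)² = 571.1 kg·m².
ω_f = L_i / I_f = -1402 / 571.1 = -2.455 rad/s.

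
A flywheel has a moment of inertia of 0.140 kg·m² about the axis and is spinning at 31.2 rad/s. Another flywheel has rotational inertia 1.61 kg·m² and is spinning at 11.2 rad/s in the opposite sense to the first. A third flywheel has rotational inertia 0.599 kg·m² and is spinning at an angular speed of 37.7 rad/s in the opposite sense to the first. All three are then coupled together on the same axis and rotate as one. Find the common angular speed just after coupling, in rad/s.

|ω_f| ≈ 15.4 rad/s

No external torque acts about the common axis, so total angular momentum is conserved.
Taking A's sense as positive: L = (0.1400)(31.2) − (1.610)(11.2) − (0.5990)(37.7) = -36.25 kg·m²·rad/s.
Combined I = 0.1400 + 1.610 + 0.5990 = 2.349 kg·m².
ω_f = L / I = -36.25 / 2.349 = -15.43 rad/s.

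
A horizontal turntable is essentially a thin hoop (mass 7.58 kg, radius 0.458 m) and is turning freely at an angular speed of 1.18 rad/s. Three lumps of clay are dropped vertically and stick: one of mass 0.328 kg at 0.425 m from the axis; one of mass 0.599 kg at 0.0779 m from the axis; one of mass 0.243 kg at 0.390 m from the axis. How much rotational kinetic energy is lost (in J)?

The added mass arrives with no angular momentum about the axis, and any external torque about the axis is negligible, so the system's angular momentum is conserved.
I_p = (7.58)(0.458)² = 1.590 kg·m².
Added inertia Σmr² = (0.328)(0.425)² + (0.599)(0.0779)² + (0.243)(0.390)² = 0.09984 kg·m²; I_f = 1.590 + 0.09984 = 1.690 kg·m².
ω_f = I_p ω_i / I_f = (1.590)(1.18) / 1.690 = 1.110 rad/s.
KE_i = ½(1.590)(1.180 rad/s)² = 1.107 J; KE_f = ½(1.690)(1.110)² = 1.042 J.

energy lost ≈ 0.0654 J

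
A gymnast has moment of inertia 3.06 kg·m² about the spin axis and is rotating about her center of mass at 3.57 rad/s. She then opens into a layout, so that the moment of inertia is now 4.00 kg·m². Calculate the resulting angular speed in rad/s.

No external torque acts about the spin axis, so angular momentum is conserved.
ω₂ = I₁ω₁ / I₂ = (3.060)(3.57 rad/s) / (4.000) = 2.731 rad/s.

ω₂ ≈ 2.73 rad/s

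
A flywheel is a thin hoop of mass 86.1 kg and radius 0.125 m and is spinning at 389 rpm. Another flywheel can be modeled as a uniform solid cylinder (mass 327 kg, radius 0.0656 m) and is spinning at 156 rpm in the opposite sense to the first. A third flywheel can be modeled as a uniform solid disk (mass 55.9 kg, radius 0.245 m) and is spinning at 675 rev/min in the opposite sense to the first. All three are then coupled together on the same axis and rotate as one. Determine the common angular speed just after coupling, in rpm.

The coupling torques are internal; angular momentum about the shared axis is conserved.
Moments of inertia: I_A = (86.1)(0.125)² = 1.345 kg·m²; I_B = ½(327)(0.0656)² = 0.7036 kg·m²; I_C = ½(55.9)(0.245)² = 1.678 kg·m².
Taking A's sense as positive: L = (1.345)(389) − (0.7036)(156) − (1.678)(675) = -718.9 kg·m²·rpm.
Combined I = 1.345 + 0.7036 + 1.678 = 3.727 kg·m².
ω_f = L / I = -718.9 / 3.727 = -192.9 rpm.

|ω_f| ≈ 193 rpm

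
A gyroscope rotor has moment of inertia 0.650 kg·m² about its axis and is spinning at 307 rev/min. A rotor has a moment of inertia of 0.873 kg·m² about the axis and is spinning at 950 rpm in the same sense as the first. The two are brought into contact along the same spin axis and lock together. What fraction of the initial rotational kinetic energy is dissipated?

No external torque acts about the common axis, so total angular momentum is conserved.
Taking A's sense as positive: L = (0.6500)(307) + (0.8730)(950) = 1029 kg·m²·rpm.
Combined I = 0.6500 + 0.8730 = 1.523 kg·m².
ω_f = L / I = 1029 / 1.523 = 675.6 rpm.
KE_i = ½ΣIω² = 4656 J; KE_f = ½(1.523)(70.75)² = 3811 J.
Fraction dissipated = (KE_i − KE_f)/KE_i = 0.1814.

fraction ≈ 0.181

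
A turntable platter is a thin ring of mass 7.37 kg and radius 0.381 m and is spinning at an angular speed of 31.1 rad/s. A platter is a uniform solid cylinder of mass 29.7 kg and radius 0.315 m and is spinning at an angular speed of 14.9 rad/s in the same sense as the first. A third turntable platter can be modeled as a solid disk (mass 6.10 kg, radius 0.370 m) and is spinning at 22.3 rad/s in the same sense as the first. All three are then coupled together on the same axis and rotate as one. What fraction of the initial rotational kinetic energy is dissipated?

fraction ≈ 0.104

No external torque acts about the common axis, so total angular momentum is conserved.
Moments of inertia: I_A = (7.37)(0.381)² = 1.070 kg·m²; I_B = ½(29.7)(0.315)² = 1.473 kg·m²; I_C = ½(6.10)(0.370)² = 0.4175 kg·m².
Taking A's sense as positive: L = (1.070)(31.1) + (1.473)(14.9) + (0.4175)(22.3) = 64.54 kg·m²·rad/s.
Combined I = 1.070 + 1.473 + 0.4175 = 2.961 kg·m².
ω_f = L / I = 64.54 / 2.961 = 21.80 rad/s.
KE_i = ½ΣIω² = 784.8 J; KE_f = ½(2.961)(21.80)² = 703.4 J.
Fraction dissipated = (KE_i − KE_f)/KE_i = 0.1037.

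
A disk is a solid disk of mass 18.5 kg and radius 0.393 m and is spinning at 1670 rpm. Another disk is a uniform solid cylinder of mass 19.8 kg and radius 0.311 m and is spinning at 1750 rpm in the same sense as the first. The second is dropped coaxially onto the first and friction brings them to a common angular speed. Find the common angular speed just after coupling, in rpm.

No external torque acts about the common axis, so total angular momentum is conserved.
Moments of inertia: I_A = ½(18.5)(0.393)² = 1.429 kg·m²; I_B = ½(19.8)(0.311)² = 0.9575 kg·m².
Taking A's sense as positive: L = (1.429)(1670) + (0.9575)(1750) = 4062 kg·m²·rpm.
Combined I = 1.429 + 0.9575 = 2.386 kg·m².
ω_f = L / I = 4062 / 2.386 = 1702 rpm.

|ω_f| ≈ 1700 rpm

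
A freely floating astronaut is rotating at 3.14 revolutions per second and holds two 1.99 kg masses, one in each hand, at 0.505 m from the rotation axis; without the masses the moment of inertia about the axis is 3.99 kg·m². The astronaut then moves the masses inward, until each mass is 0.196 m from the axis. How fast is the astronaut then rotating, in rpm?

Angular momentum about the spin axis is conserved since the torque about it is zero.
I₁ = 3.99 + 2(1.99)(0.505)² = 5.005 kg·m²; I₂ = 3.99 + 2(1.99)(0.196)² = 4.143 kg·m².
ω₂ = I₁ω₁ / I₂ = (5.005)(3.14 rev/s) / (4.143) = 3.793 rev/s = 227.6 rpm.

ω₂ ≈ 228 rpm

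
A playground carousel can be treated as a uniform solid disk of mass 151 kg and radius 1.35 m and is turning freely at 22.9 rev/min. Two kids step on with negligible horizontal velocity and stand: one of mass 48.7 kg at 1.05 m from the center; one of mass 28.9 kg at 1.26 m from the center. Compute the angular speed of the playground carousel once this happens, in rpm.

No external torque acts about the center; L_before = L_after.
I_p = ½(151)(1.35)² = 137.6 kg·m².
Added inertia Σmr² = (48.7)(1.05)² + (28.9)(1.26)² = 99.57 kg·m²; I_f = 137.6 + 99.57 = 237.2 kg·m².
ω_f = I_p ω_i / I_f = (137.6)(22.9) / 237.2 = 13.29 rpm.

ω_f ≈ 13.3 rpm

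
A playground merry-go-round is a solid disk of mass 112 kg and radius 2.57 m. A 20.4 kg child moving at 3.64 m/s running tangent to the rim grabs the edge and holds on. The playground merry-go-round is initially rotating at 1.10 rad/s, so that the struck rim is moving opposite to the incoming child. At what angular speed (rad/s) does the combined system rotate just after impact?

|ω_f| ≈ 0.428 rad/s

About the axle the impulsive forces during the collision are internal, so angular momentum about that axis is conserved.
I_p = ½(112)(2.57)² = 369.9 kg·m². Taking the sense of the child's angular momentum as positive, L_{child} = m v R = (20.4)(3.64)(2.57) = 190.8 kg·m²/s.
L_i = −I_p ω_p + m v R = −(369.9)(1.10) + 190.8 = -216.0 kg·m²/s.
After sticking, I_f = I_p + m R² = 369.9 + (20.4)(2.57)² = 504.6 kg·m².
ω_f = L_i / I_f = -216.0 / 504.6 = -0.4281 rad/s.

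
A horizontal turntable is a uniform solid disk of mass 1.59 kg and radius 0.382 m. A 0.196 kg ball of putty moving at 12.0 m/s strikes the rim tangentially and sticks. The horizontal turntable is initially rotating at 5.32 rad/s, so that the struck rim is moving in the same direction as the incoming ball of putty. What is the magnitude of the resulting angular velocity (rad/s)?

The axle reaction passes through the axle and exerts no torque about it; angular momentum about the axle is conserved through the impact.
I_p = ½(1.59)(0.382)² = 0.1160 kg·m². Taking the sense of the ball of putty's angular momentum as positive, L_{ball} = m v R = (0.196)(12.0)(0.382) = 0.8985 kg·m²/s.
L_i = +I_p ω_p + m v R = +(0.1160)(5.32) + 0.8985 = 1.516 kg·m²/s.
After sticking, I_f = I_p + m R² = 0.1160 + (0.196)(0.382)² = 0.1446 kg·m².
ω_f = L_i / I_f = 1.516 / 0.1446 = 10.48 rad/s.

|ω_f| ≈ 10.5 rad/s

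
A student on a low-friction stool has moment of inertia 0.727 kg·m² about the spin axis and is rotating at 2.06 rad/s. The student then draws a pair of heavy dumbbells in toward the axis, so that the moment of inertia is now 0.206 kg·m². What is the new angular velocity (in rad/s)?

ω₂ ≈ 7.27 rad/s

No external torque acts about the spin axis, so angular momentum is conserved.
ω₂ = I₁ω₁ / I₂ = (0.7270)(2.06 rad/s) / (0.2060) = 7.270 rad/s.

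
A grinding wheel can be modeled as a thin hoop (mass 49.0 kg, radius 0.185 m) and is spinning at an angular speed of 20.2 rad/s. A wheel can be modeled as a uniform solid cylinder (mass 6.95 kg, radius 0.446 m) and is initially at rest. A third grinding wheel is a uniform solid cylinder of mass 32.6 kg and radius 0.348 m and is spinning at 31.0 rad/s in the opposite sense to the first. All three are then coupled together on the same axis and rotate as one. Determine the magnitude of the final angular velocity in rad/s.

No external torque acts about the common axis, so total angular momentum is conserved.
Moments of inertia: I_A = (49.0)(0.185)² = 1.677 kg·m²; I_B = ½(6.95)(0.446)² = 0.6912 kg·m²; I_C = ½(32.6)(0.348)² = 1.974 kg·m².
Taking A's sense as positive: L = (1.677)(20.2) − (1.974)(31.0) = -27.32 kg·m²·rad/s.
Combined I = 1.677 + 0.6912 + 1.974 = 4.342 kg·m².
ω_f = L / I = -27.32 / 4.342 = -6.291 rad/s.

|ω_f| ≈ 6.29 rad/s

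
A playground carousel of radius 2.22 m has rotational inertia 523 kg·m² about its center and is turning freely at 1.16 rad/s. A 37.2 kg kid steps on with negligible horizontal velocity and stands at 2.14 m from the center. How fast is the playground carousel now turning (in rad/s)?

ω_f ≈ 0.875 rad/s

The added mass arrives with no angular momentum about the center, and any external torque about the center is negligible, so the system's angular momentum is conserved.
Added inertia Σmr² = (37.2)(2.14)² = 170.4 kg·m²; I_f = 523.0 + 170.4 = 693.4 kg·m².
ω_f = I_p ω_i / I_f = (523.0)(1.16) / 693.4 = 0.8750 rad/s.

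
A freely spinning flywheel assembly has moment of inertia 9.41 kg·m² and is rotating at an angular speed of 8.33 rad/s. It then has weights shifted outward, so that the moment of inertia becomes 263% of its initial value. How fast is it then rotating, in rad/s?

ω₂ ≈ 3.17 rad/s

No external torque acts about the spin axis, so angular momentum is conserved.
I₂ = 2.63 × 9.41 = 24.75 kg·m².
ω₂ = I₁ω₁ / I₂ = (9.410)(8.33 rad/s) / (24.75) = 3.167 rad/s.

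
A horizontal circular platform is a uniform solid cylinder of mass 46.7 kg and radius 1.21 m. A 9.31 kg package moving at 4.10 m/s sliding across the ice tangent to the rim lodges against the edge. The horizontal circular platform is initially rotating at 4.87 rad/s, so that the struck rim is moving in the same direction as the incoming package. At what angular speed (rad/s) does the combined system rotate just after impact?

About the central axle the impulsive forces during the collision are internal, so angular momentum about that axis is conserved.
I_p = ½(46.7)(1.21)² = 34.19 kg·m². Taking the sense of the package's angular momentum as positive, L_{package} = m v R = (9.31)(4.10)(1.21) = 46.19 kg·m²/s.
L_i = +I_p ω_p + m v R = +(34.19)(4.87) + 46.19 = 212.7 kg·m²/s.
After sticking, I_f = I_p + m R² = 34.19 + (9.31)(1.21)² = 47.82 kg·m².
ω_f = L_i / I_f = 212.7 / 47.82 = 4.448 rad/s.

|ω_f| ≈ 4.45 rad/s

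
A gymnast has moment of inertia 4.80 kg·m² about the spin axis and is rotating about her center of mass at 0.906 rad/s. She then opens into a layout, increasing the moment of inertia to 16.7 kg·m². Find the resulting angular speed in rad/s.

ω₂ ≈ 0.260 rad/s

No external torque acts about the spin axis, so angular momentum is conserved.
ω₂ = I₁ω₁ / I₂ = (4.800)(0.906 rad/s) / (16.70) = 0.2604 rad/s.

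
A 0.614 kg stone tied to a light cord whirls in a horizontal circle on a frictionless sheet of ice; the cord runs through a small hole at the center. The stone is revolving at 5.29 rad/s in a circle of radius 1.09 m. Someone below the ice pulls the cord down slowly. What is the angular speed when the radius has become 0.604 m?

No torque about the axis ⇒ m r₁² ω₁ = m r₂² ω₂.
ω₂ = ω₁ (r₁/r₂)² = (5.29)(1.09/0.604)² = 17.23 rad/s.

ω₂ ≈ 17.2 rad/s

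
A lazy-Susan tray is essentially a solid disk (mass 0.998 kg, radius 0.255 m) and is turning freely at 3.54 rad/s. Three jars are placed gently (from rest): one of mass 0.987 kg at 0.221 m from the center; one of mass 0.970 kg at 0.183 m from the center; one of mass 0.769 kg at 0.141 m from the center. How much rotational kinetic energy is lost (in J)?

No external torque acts about the center; L_before = L_after.
I_p = ½(0.998)(0.255)² = 0.03245 kg·m².
Added inertia Σmr² = (0.987)(0.221)² + (0.970)(0.183)² + (0.769)(0.141)² = 0.09598 kg·m²; I_f = 0.03245 + 0.09598 = 0.1284 kg·m².
ω_f = I_p ω_i / I_f = (0.03245)(3.54) / 0.1284 = 0.8944 rad/s.
KE_i = ½(0.03245)(3.540 rad/s)² = 0.2033 J; KE_f = ½(0.1284)(0.8944)² = 0.05137 J.

energy lost ≈ 0.152 J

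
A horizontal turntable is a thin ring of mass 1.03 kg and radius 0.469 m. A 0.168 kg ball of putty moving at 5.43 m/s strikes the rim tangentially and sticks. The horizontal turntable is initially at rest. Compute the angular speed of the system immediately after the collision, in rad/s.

The axle reaction passes through the axle and exerts no torque about it; angular momentum about the axle is conserved through the impact.
I_p = (1.03)(0.469)² = 0.2266 kg·m². Taking the sense of the ball of putty's angular momentum as positive, L_{ball} = m v R = (0.168)(5.43)(0.469) = 0.4278 kg·m²/s.
L_i = 0 + 0.4278 = 0.4278 kg·m²/s.
After sticking, I_f = I_p + m R² = 0.2266 + (0.168)(0.469)² = 0.2635 kg·m².
ω_f = L_i / I_f = 0.4278 / 0.2635 = 1.624 rad/s.

|ω_f| ≈ 1.62 rad/s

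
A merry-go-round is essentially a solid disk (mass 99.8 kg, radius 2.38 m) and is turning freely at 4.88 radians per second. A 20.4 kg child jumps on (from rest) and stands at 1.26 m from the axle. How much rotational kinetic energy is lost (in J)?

The added mass arrives with no angular momentum about the axle, and any external torque about the axle is negligible, so the system's angular momentum is conserved.
I_p = ½(99.8)(2.38)² = 282.7 kg·m².
Added inertia Σmr² = (20.4)(1.26)² = 32.39 kg·m²; I_f = 282.7 + 32.39 = 315.0 kg·m².
ω_f = I_p ω_i / I_f = (282.7)(4.88) / 315.0 = 4.378 rad/s.
KE_i = ½(282.7)(4.880 rad/s)² = 3366 J; KE_f = ½(315.0)(4.378)² = 3020 J.

energy lost ≈ 346 J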